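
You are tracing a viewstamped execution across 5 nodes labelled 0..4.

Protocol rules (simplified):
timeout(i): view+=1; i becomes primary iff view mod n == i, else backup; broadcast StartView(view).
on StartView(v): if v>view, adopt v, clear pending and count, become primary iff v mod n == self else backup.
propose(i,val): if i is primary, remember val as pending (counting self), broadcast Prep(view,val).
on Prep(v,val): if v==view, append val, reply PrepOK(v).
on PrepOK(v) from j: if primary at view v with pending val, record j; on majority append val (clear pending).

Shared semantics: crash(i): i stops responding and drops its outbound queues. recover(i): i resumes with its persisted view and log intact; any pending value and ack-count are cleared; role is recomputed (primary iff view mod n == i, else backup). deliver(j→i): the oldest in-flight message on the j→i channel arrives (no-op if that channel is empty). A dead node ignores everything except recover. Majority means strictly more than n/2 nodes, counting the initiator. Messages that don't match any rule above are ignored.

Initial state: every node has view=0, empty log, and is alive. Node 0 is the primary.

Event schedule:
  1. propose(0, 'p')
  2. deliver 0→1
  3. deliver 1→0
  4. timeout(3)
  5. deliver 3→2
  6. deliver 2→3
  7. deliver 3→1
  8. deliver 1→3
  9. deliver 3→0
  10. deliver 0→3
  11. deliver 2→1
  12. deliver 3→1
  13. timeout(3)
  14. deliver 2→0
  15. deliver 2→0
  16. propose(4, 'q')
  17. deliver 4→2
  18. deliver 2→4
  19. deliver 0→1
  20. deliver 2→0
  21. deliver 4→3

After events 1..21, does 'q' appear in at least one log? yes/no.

no

[1] propose(0,'p') → ∅
[2] deliver 0→1 → N1(back v0 [p])
[3] deliver 1→0 → ∅
[4] timeout(3) → N3(back v1 [-])
[5] deliver 3→2 → N2(back v1 [-])
[6] deliver 2→3 → ∅
[7] deliver 3→1 → N1(prim v1 [p])
[8] deliver 1→3 → ∅
[9] deliver 3→0 → N0(back v1 [-])
[10] deliver 0→3 → ∅
[11] deliver 2→1 → ∅
[12] deliver 3→1 → ∅
[13] timeout(3) → N3(back v2 [-])
[14] deliver 2→0 → ∅
[15] deliver 2→0 → ∅
[16] propose(4,'q') → ∅
[17] deliver 4→2 → ∅
[18] deliver 2→4 → ∅
[19] deliver 0→1 → ∅
[20] deliver 2→0 → ∅
[21] deliver 4→3 → ∅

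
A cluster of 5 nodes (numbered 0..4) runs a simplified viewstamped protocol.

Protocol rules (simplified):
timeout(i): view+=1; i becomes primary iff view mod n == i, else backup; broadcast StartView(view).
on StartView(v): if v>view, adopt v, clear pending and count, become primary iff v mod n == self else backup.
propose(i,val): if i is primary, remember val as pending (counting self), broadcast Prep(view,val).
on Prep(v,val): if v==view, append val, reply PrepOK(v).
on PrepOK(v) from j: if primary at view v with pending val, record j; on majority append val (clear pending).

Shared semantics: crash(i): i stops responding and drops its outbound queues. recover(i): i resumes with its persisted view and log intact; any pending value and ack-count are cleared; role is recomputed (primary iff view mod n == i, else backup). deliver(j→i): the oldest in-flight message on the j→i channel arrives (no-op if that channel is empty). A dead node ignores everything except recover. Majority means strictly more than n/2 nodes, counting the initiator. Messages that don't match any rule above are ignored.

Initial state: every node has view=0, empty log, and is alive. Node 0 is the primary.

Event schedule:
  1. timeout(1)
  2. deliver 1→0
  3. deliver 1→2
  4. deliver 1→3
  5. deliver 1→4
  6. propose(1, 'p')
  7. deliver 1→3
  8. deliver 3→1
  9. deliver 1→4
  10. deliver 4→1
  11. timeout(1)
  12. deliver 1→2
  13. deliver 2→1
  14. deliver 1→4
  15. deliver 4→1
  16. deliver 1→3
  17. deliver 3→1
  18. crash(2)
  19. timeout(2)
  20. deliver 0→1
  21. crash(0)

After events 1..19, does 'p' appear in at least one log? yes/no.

yes

[1] timeout(1) → N1(prim v1 [-])
[2] deliver 1→0 → N0(back v1 [-])
[3] deliver 1→2 → N2(back v1 [-])
[4] deliver 1→3 → N3(back v1 [-])
[5] deliver 1→4 → N4(back v1 [-])
[6] propose(1,'p') → ∅
[7] deliver 1→3 → N3(back v1 [p])
[8] deliver 3→1 → ∅
[9] deliver 1→4 → N4(back v1 [p])
[10] deliver 4→1 → N1(prim v1 [p])
[11] timeout(1) → N1(back v2 [p])
[12] deliver 1→2 → N2(back v1 [p])
[13] deliver 2→1 → ∅
[14] deliver 1→4 → N4(back v2 [p])
[15] deliver 4→1 → ∅
[16] deliver 1→3 → N3(back v2 [p])
[17] deliver 3→1 → ∅
[18] crash(2) → N2(✗back v1 [p])
[19] timeout(2) → ∅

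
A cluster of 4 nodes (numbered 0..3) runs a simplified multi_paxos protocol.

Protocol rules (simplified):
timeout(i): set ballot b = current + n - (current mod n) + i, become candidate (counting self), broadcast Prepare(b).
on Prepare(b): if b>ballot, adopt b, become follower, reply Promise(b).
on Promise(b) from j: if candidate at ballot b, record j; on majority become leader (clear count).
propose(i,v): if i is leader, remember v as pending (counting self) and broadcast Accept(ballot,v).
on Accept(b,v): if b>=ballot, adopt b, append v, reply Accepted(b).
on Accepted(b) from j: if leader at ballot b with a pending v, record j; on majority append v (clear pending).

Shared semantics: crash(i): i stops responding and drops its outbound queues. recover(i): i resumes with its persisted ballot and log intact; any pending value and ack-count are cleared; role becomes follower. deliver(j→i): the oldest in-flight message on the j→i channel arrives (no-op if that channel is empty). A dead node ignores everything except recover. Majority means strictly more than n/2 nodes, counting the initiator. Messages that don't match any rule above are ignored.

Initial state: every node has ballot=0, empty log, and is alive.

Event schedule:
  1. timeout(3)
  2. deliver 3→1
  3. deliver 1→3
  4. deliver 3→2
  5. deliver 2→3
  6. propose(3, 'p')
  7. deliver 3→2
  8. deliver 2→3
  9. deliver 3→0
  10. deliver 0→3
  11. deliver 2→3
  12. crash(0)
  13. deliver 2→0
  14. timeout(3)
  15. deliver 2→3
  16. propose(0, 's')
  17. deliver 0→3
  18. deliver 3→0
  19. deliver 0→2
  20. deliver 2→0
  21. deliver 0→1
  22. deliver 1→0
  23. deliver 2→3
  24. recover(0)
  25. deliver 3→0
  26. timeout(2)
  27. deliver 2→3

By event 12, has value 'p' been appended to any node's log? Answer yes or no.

1. timeout(3):  <3:cand b7 ->
2. deliver 3→1:  <1:foll b7 ->
3. deliver 1→3:  nop
4. deliver 3→2:  <2:foll b7 ->
5. deliver 2→3:  <3:lead b7 ->
6. propose(3,'p'):  nop
7. deliver 3→2:  <2:foll b7 p>
8. deliver 2→3:  nop
9. deliver 3→0:  <0:foll b7 ->
10. deliver 0→3:  nop
11. deliver 2→3:  nop
12. crash(0):  <0:✗foll b7 ->

yes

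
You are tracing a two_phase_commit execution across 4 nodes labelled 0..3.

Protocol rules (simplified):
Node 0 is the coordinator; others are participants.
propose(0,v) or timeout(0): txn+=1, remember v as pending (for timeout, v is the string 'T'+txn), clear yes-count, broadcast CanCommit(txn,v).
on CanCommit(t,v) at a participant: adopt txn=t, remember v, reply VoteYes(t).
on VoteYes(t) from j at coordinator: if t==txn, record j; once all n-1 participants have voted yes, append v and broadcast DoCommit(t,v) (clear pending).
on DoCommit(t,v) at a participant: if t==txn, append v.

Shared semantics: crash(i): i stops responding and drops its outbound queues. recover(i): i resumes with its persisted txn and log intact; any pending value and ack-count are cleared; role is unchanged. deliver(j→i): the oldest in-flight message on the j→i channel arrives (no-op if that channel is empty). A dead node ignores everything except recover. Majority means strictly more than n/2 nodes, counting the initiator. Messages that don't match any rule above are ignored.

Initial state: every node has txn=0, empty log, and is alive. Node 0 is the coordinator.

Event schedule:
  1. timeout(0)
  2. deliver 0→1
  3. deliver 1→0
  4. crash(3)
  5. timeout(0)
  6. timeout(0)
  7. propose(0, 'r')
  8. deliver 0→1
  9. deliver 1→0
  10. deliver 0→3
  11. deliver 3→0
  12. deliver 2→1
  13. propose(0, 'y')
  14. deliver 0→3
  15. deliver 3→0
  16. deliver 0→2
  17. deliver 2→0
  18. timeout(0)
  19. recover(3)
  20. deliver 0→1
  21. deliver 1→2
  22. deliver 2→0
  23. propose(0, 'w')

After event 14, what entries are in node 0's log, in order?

empty

step 1 timeout(0): 0={coor,t=1,log=-}
step 2 deliver 0→1: 1={part,t=1,log=-}
step 3 deliver 1→0: —
step 4 crash(3): 3={✗part,t=0,log=-}
step 5 timeout(0): 0={coor,t=2,log=-}
step 6 timeout(0): 0={coor,t=3,log=-}
step 7 propose(0,'r'): 0={coor,t=4,log=-}
step 8 deliver 0→1: 1={part,t=2,log=-}
step 9 deliver 1→0: —
step 10 deliver 0→3: —
step 11 deliver 3→0: —
step 12 deliver 2→1: —
step 13 propose(0,'y'): 0={coor,t=5,log=-}
step 14 deliver 0→3: —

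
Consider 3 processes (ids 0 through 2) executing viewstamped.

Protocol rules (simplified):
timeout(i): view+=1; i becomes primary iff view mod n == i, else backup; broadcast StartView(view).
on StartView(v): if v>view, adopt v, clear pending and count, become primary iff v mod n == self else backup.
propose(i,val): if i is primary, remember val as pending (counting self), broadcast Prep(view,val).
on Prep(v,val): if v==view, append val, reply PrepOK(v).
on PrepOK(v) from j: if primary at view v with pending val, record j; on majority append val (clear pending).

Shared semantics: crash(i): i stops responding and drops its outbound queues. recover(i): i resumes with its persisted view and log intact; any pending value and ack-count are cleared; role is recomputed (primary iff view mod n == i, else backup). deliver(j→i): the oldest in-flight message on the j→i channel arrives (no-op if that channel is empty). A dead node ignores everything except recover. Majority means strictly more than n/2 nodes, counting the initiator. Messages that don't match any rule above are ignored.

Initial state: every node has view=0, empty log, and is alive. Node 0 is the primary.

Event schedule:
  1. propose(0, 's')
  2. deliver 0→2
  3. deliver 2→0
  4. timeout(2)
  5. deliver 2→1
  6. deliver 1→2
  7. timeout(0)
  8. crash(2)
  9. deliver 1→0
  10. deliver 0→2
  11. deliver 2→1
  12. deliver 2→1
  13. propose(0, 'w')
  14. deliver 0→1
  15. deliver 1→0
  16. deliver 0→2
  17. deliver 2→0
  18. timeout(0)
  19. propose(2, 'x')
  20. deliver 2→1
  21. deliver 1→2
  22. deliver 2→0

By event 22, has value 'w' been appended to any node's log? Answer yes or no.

no

e1 propose(0,'s'): ·
e2 deliver 0→2: 2[back,v=0,s]
e3 deliver 2→0: 0[prim,v=0,s]
e4 timeout(2): 2[back,v=1,s]
e5 deliver 2→1: 1[prim,v=1,-]
e6 deliver 1→2: ·
e7 timeout(0): 0[back,v=1,s]
e8 crash(2): 2[✗back,v=1,s]
e9 deliver 1→0: ·
e10 deliver 0→2: ·
e11 deliver 2→1: ·
e12 deliver 2→1: ·
e13 propose(0,'w'): ·
e14 deliver 0→1: ·
e15 deliver 1→0: ·
e16 deliver 0→2: ·
e17 deliver 2→0: ·
e18 timeout(0): 0[back,v=2,s]
e19 propose(2,'x'): ·
e20 deliver 2→1: ·
e21 deliver 1→2: ·
e22 deliver 2→0: ·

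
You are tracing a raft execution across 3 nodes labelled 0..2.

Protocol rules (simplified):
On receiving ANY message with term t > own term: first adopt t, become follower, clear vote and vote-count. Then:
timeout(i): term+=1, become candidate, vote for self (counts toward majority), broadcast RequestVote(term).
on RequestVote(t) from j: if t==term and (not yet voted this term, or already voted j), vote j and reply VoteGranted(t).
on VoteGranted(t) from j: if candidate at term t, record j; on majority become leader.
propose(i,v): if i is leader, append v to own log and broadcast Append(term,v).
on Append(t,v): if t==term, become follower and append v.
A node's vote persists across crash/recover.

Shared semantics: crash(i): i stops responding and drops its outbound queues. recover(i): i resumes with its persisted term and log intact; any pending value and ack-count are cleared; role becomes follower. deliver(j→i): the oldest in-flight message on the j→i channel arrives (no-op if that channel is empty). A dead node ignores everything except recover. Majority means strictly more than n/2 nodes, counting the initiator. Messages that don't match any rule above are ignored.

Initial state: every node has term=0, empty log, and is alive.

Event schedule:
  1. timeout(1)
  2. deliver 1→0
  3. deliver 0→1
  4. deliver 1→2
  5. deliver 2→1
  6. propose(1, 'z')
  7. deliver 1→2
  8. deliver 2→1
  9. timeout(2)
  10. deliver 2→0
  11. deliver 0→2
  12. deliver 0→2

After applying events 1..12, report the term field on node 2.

2

1. timeout(1):  <1:cand t1 ->
2. deliver 1→0:  <0:foll t1 ->
3. deliver 0→1:  <1:lead t1 ->
4. deliver 1→2:  <2:foll t1 ->
5. deliver 2→1:  nop
6. propose(1,'z'):  <1:lead t1 z>
7. deliver 1→2:  <2:foll t1 z>
8. deliver 2→1:  nop
9. timeout(2):  <2:cand t2 z>
10. deliver 2→0:  <0:foll t2 ->
11. deliver 0→2:  <2:lead t2 z>
12. deliver 0→2:  nop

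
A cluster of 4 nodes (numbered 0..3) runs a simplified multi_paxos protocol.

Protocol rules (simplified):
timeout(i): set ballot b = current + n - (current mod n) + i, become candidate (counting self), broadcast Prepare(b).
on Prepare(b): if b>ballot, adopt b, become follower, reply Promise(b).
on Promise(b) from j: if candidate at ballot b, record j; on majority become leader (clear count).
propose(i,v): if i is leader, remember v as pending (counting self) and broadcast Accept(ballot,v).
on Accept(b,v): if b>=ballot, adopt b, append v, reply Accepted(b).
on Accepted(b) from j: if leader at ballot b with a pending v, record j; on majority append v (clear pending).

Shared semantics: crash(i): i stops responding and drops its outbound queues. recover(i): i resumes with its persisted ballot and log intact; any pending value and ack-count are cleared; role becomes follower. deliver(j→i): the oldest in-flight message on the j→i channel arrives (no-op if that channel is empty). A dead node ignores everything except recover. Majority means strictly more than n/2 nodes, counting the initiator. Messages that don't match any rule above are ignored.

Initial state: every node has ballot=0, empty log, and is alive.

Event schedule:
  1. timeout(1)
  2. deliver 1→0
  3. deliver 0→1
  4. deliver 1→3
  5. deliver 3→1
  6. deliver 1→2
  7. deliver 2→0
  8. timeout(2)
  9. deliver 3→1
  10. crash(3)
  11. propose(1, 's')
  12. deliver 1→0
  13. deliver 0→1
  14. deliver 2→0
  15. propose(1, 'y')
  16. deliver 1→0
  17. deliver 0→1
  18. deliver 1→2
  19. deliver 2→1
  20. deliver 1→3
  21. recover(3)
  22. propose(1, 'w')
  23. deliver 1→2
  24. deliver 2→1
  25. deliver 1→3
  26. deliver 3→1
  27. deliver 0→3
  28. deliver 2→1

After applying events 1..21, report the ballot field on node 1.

step 1 timeout(1): 1={cand,b=5,log=-}
step 2 deliver 1→0: 0={foll,b=5,log=-}
step 3 deliver 0→1: —
step 4 deliver 1→3: 3={foll,b=5,log=-}
step 5 deliver 3→1: 1={lead,b=5,log=-}
step 6 deliver 1→2: 2={foll,b=5,log=-}
step 7 deliver 2→0: —
step 8 timeout(2): 2={cand,b=10,log=-}
step 9 deliver 3→1: —
step 10 crash(3): 3={✗foll,b=5,log=-}
step 11 propose(1,'s'): —
step 12 deliver 1→0: 0={foll,b=5,log=s}
step 13 deliver 0→1: —
step 14 deliver 2→0: 0={foll,b=10,log=s}
step 15 propose(1,'y'): —
step 16 deliver 1→0: —
step 17 deliver 0→1: —
step 18 deliver 1→2: —
step 19 deliver 2→1: —
step 20 deliver 1→3: —
step 21 recover(3): 3={foll,b=5,log=-}

5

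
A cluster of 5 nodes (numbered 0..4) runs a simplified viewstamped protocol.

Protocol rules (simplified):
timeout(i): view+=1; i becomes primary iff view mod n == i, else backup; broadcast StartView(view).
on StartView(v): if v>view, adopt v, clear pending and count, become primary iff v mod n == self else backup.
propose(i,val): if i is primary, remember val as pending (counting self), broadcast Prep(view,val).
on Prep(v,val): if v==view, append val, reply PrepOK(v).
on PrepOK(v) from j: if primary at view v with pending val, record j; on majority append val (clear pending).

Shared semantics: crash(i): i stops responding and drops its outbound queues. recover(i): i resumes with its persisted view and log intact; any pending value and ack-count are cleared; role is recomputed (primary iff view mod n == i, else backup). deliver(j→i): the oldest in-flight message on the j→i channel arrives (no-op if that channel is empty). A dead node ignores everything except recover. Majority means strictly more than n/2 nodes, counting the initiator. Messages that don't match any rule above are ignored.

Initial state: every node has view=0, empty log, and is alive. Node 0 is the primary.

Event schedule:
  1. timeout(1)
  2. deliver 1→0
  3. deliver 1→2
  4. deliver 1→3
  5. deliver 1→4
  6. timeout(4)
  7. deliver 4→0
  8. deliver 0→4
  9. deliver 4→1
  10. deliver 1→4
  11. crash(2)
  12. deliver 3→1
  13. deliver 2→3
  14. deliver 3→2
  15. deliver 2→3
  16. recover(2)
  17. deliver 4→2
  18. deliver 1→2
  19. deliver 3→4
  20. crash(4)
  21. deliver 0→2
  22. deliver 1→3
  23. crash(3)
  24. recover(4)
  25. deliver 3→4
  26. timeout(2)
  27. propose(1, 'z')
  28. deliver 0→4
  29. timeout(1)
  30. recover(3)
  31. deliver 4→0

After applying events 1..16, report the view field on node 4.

step 1 timeout(1): 1={prim,v=1,log=-}
step 2 deliver 1→0: 0={back,v=1,log=-}
step 3 deliver 1→2: 2={back,v=1,log=-}
step 4 deliver 1→3: 3={back,v=1,log=-}
step 5 deliver 1→4: 4={back,v=1,log=-}
step 6 timeout(4): 4={back,v=2,log=-}
step 7 deliver 4→0: 0={back,v=2,log=-}
step 8 deliver 0→4: —
step 9 deliver 4→1: 1={back,v=2,log=-}
step 10 deliver 1→4: —
step 11 crash(2): 2={✗back,v=1,log=-}
step 12 deliver 3→1: —
step 13 deliver 2→3: —
step 14 deliver 3→2: —
step 15 deliver 2→3: —
step 16 recover(2): 2={back,v=1,log=-}

2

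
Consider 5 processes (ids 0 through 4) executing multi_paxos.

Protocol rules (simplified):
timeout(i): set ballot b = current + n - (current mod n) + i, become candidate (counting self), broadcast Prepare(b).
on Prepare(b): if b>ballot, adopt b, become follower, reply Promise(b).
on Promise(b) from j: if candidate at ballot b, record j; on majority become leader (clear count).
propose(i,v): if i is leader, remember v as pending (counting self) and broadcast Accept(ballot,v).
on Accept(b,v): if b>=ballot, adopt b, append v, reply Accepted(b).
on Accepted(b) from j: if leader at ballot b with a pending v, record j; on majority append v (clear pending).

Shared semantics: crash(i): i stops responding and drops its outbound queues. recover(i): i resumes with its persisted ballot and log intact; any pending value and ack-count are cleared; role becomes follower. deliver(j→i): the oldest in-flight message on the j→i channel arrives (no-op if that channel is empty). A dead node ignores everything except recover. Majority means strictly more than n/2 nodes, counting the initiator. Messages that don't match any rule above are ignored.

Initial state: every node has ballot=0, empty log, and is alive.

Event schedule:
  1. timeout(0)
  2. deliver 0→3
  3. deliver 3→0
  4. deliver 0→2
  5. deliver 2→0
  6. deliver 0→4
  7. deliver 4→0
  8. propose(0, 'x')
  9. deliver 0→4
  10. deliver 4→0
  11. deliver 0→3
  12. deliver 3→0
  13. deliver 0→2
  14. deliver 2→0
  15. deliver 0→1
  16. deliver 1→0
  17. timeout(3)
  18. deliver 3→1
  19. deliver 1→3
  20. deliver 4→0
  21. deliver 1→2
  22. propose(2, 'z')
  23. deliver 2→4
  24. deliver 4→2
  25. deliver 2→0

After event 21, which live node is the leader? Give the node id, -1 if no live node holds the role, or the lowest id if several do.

step 1 timeout(0): 0={cand,b=5,log=-}
step 2 deliver 0→3: 3={foll,b=5,log=-}
step 3 deliver 3→0: —
step 4 deliver 0→2: 2={foll,b=5,log=-}
step 5 deliver 2→0: 0={lead,b=5,log=-}
step 6 deliver 0→4: 4={foll,b=5,log=-}
step 7 deliver 4→0: —
step 8 propose(0,'x'): —
step 9 deliver 0→4: 4={foll,b=5,log=x}
step 10 deliver 4→0: —
step 11 deliver 0→3: 3={foll,b=5,log=x}
step 12 deliver 3→0: 0={lead,b=5,log=x}
step 13 deliver 0→2: 2={foll,b=5,log=x}
step 14 deliver 2→0: —
step 15 deliver 0→1: 1={foll,b=5,log=-}
step 16 deliver 1→0: —
step 17 timeout(3): 3={cand,b=13,log=x}
step 18 deliver 3→1: 1={foll,b=13,log=-}
step 19 deliver 1→3: —
step 20 deliver 4→0: —
step 21 deliver 1→2: —

0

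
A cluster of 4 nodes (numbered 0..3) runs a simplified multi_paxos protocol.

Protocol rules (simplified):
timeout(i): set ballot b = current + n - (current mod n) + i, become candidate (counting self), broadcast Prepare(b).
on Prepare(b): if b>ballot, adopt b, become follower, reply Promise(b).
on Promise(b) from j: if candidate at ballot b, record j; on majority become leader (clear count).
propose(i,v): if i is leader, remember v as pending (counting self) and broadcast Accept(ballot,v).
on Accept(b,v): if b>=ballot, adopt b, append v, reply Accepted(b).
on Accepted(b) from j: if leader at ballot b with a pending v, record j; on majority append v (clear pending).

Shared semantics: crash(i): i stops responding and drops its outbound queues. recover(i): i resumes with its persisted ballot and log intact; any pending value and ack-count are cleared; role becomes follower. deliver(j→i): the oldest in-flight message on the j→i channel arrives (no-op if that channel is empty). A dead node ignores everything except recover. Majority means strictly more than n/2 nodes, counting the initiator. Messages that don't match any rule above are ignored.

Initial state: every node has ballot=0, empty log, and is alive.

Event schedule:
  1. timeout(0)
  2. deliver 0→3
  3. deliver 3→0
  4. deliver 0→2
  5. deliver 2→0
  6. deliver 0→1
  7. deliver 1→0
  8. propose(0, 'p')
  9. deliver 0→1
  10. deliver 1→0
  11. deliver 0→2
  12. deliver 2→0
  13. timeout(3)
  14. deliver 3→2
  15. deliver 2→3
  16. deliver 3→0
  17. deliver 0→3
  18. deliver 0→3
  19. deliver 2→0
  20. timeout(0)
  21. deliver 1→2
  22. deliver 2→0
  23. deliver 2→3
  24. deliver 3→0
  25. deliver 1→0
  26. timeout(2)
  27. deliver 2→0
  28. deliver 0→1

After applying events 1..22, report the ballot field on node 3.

11

after 1 — timeout(0): n0:cand/b4/[-]
after 2 — deliver 0→3: n3:foll/b4/[-]
after 3 — deliver 3→0: ·
after 4 — deliver 0→2: n2:foll/b4/[-]
after 5 — deliver 2→0: n0:lead/b4/[-]
after 6 — deliver 0→1: n1:foll/b4/[-]
after 7 — deliver 1→0: ·
after 8 — propose(0,'p'): ·
after 9 — deliver 0→1: n1:foll/b4/[p]
after 10 — deliver 1→0: ·
after 11 — deliver 0→2: n2:foll/b4/[p]
after 12 — deliver 2→0: n0:lead/b4/[p]
after 13 — timeout(3): n3:cand/b11/[-]
after 14 — deliver 3→2: n2:foll/b11/[p]
after 15 — deliver 2→3: ·
after 16 — deliver 3→0: n0:foll/b11/[p]
after 17 — deliver 0→3: ·
after 18 — deliver 0→3: n3:lead/b11/[-]
after 19 — deliver 2→0: ·
after 20 — timeout(0): n0:cand/b12/[p]
after 21 — deliver 1→2: ·
after 22 — deliver 2→0: ·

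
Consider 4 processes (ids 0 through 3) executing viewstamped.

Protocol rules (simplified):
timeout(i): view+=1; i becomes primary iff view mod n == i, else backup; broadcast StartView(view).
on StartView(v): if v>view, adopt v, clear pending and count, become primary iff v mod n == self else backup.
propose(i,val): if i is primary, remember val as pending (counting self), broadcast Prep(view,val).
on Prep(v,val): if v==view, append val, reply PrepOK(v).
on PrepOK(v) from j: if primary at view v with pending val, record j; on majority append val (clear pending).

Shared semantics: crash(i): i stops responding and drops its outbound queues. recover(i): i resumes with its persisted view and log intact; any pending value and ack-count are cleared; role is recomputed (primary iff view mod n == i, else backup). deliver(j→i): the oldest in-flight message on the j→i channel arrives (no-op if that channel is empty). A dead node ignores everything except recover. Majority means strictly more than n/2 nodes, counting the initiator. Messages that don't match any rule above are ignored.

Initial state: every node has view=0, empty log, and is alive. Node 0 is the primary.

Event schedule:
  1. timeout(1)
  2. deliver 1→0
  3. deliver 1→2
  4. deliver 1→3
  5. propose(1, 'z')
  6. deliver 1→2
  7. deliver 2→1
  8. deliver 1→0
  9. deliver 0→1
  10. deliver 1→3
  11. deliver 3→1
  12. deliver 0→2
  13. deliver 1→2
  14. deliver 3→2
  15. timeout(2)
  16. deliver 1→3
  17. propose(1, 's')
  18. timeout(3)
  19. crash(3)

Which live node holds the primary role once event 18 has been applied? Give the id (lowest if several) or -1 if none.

1. timeout(1):  <1:prim v1 ->
2. deliver 1→0:  <0:back v1 ->
3. deliver 1→2:  <2:back v1 ->
4. deliver 1→3:  <3:back v1 ->
5. propose(1,'z'):  nop
6. deliver 1→2:  <2:back v1 z>
7. deliver 2→1:  nop
8. deliver 1→0:  <0:back v1 z>
9. deliver 0→1:  <1:prim v1 z>
10. deliver 1→3:  <3:back v1 z>
11. deliver 3→1:  nop
12. deliver 0→2:  nop
13. deliver 1→2:  nop
14. deliver 3→2:  nop
15. timeout(2):  <2:prim v2 z>
16. deliver 1→3:  nop
17. propose(1,'s'):  nop
18. timeout(3):  <3:back v2 z>

1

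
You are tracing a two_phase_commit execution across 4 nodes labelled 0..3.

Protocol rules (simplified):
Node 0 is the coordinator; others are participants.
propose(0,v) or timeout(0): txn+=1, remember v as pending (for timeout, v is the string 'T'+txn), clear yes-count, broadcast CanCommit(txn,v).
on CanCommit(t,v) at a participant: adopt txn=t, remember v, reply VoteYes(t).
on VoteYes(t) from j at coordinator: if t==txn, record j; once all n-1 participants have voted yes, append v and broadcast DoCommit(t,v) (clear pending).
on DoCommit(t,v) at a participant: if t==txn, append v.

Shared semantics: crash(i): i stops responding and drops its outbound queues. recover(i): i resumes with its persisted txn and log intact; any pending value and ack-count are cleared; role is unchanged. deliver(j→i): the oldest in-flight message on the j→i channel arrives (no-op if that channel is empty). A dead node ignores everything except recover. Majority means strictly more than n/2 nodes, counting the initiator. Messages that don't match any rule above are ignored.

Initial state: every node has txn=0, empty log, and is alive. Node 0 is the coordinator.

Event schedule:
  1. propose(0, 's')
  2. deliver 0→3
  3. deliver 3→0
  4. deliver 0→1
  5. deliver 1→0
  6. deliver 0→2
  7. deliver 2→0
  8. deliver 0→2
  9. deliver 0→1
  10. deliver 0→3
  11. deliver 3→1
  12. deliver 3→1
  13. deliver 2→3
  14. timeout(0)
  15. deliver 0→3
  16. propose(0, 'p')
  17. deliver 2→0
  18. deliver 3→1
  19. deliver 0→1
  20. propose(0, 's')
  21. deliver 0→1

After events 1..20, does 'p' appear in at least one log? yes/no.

no

e1 propose(0,'s'): 0[coor,t=1,-]
e2 deliver 0→3: 3[part,t=1,-]
e3 deliver 3→0: ·
e4 deliver 0→1: 1[part,t=1,-]
e5 deliver 1→0: ·
e6 deliver 0→2: 2[part,t=1,-]
e7 deliver 2→0: 0[coor,t=1,s]
e8 deliver 0→2: 2[part,t=1,s]
e9 deliver 0→1: 1[part,t=1,s]
e10 deliver 0→3: 3[part,t=1,s]
e11 deliver 3→1: ·
e12 deliver 3→1: ·
e13 deliver 2→3: ·
e14 timeout(0): 0[coor,t=2,s]
e15 deliver 0→3: 3[part,t=2,s]
e16 propose(0,'p'): 0[coor,t=3,s]
e17 deliver 2→0: ·
e18 deliver 3→1: ·
e19 deliver 0→1: 1[part,t=2,s]
e20 propose(0,'s'): 0[coor,t=4,s]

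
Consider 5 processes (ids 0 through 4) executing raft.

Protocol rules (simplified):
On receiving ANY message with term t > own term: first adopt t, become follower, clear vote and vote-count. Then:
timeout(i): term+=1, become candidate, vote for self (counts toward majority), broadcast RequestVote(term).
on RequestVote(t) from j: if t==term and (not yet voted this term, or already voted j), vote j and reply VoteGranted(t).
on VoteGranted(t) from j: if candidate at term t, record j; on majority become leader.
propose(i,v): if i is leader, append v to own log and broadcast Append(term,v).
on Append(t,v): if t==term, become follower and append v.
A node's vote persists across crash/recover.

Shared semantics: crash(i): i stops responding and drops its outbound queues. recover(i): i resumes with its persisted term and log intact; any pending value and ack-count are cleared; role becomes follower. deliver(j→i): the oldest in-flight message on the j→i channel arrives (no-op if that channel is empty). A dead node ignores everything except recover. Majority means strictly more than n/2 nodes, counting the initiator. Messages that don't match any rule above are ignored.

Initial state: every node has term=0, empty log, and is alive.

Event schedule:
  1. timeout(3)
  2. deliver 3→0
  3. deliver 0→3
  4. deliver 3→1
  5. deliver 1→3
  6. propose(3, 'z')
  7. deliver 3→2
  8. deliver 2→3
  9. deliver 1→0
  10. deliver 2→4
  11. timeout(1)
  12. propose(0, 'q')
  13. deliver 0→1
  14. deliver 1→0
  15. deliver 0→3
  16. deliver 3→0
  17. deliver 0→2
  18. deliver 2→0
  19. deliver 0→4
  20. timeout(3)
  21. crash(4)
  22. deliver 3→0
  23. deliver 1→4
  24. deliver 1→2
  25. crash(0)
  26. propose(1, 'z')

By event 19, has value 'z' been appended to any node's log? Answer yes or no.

step 1 timeout(3): 3={cand,t=1,log=-}
step 2 deliver 3→0: 0={foll,t=1,log=-}
step 3 deliver 0→3: —
step 4 deliver 3→1: 1={foll,t=1,log=-}
step 5 deliver 1→3: 3={lead,t=1,log=-}
step 6 propose(3,'z'): 3={lead,t=1,log=z}
step 7 deliver 3→2: 2={foll,t=1,log=-}
step 8 deliver 2→3: —
step 9 deliver 1→0: —
step 10 deliver 2→4: —
step 11 timeout(1): 1={cand,t=2,log=-}
step 12 propose(0,'q'): —
step 13 deliver 0→1: —
step 14 deliver 1→0: 0={foll,t=2,log=-}
step 15 deliver 0→3: —
step 16 deliver 3→0: —
step 17 deliver 0→2: —
step 18 deliver 2→0: —
step 19 deliver 0→4: —

yes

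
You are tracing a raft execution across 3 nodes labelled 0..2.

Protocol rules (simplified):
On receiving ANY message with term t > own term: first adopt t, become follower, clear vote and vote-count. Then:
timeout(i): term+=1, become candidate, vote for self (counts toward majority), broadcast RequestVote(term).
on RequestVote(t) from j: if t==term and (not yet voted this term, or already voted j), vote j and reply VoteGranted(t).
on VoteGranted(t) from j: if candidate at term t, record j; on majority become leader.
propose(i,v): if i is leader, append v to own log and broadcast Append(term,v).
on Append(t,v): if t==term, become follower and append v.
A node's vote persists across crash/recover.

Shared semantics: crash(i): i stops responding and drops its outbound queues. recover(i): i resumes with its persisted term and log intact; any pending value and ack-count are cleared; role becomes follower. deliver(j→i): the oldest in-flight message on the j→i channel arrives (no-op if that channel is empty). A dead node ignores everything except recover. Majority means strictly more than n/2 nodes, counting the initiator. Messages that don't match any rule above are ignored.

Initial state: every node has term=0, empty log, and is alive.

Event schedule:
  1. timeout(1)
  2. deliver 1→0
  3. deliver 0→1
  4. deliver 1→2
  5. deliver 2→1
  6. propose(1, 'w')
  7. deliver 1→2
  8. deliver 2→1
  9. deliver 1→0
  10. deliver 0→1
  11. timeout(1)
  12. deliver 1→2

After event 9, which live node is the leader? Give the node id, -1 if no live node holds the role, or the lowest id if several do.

step 1 timeout(1): 1={cand,t=1,log=-}
step 2 deliver 1→0: 0={foll,t=1,log=-}
step 3 deliver 0→1: 1={lead,t=1,log=-}
step 4 deliver 1→2: 2={foll,t=1,log=-}
step 5 deliver 2→1: —
step 6 propose(1,'w'): 1={lead,t=1,log=w}
step 7 deliver 1→2: 2={foll,t=1,log=w}
step 8 deliver 2→1: —
step 9 deliver 1→0: 0={foll,t=1,log=w}

1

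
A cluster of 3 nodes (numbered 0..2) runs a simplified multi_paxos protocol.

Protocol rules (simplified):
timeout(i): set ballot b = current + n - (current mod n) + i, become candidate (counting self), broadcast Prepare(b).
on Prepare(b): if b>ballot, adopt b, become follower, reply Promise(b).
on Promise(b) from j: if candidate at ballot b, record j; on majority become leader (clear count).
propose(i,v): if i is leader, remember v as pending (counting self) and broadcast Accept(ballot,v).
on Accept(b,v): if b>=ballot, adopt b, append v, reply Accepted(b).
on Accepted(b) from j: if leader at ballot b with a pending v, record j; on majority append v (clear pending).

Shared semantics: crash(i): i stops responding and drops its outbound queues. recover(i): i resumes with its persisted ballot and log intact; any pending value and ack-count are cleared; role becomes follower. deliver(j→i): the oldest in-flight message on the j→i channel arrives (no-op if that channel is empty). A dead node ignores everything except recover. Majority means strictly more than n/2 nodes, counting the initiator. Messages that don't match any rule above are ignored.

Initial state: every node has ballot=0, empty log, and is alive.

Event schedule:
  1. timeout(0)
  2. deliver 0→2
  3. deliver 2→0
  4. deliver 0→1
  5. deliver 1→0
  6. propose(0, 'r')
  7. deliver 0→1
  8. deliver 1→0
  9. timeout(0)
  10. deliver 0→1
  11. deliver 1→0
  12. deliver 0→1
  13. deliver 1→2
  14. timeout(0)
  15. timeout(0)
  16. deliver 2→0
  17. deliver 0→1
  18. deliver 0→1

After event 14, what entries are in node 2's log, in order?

[1] timeout(0) → N0(cand b3 [-])
[2] deliver 0→2 → N2(foll b3 [-])
[3] deliver 2→0 → N0(lead b3 [-])
[4] deliver 0→1 → N1(foll b3 [-])
[5] deliver 1→0 → ∅
[6] propose(0,'r') → ∅
[7] deliver 0→1 → N1(foll b3 [r])
[8] deliver 1→0 → N0(lead b3 [r])
[9] timeout(0) → N0(cand b6 [r])
[10] deliver 0→1 → N1(foll b6 [r])
[11] deliver 1→0 → N0(lead b6 [r])
[12] deliver 0→1 → ∅
[13] deliver 1→2 → ∅
[14] timeout(0) → N0(cand b9 [r])

empty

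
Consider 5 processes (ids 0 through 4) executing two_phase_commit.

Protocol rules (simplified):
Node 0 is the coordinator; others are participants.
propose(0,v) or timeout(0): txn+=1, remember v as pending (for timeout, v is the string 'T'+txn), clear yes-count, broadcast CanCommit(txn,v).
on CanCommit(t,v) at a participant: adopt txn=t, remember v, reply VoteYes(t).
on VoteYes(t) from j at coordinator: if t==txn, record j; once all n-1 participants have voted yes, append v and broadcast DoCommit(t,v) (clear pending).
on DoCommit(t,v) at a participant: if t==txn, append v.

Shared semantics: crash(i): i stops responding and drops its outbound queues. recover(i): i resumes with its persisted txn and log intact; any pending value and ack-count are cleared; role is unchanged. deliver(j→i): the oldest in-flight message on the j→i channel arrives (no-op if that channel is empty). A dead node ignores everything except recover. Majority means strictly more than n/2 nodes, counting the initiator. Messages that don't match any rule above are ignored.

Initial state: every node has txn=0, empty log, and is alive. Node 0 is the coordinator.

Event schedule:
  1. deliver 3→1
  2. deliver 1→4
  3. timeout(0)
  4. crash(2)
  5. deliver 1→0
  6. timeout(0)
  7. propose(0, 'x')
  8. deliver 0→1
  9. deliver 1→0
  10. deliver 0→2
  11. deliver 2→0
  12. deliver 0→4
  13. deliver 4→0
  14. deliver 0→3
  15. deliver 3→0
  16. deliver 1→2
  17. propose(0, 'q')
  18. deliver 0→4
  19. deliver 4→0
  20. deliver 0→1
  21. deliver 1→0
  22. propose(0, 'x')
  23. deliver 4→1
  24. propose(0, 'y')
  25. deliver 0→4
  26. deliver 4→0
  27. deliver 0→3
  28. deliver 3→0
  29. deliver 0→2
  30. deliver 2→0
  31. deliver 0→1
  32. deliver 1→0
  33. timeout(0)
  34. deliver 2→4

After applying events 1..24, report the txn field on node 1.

2

e1 deliver 3→1: ·
e2 deliver 1→4: ·
e3 timeout(0): 0[coor,t=1,-]
e4 crash(2): 2[✗part,t=0,-]
e5 deliver 1→0: ·
e6 timeout(0): 0[coor,t=2,-]
e7 propose(0,'x'): 0[coor,t=3,-]
e8 deliver 0→1: 1[part,t=1,-]
e9 deliver 1→0: ·
e10 deliver 0→2: ·
e11 deliver 2→0: ·
e12 deliver 0→4: 4[part,t=1,-]
e13 deliver 4→0: ·
e14 deliver 0→3: 3[part,t=1,-]
e15 deliver 3→0: ·
e16 deliver 1→2: ·
e17 propose(0,'q'): 0[coor,t=4,-]
e18 deliver 0→4: 4[part,t=2,-]
e19 deliver 4→0: ·
e20 deliver 0→1: 1[part,t=2,-]
e21 deliver 1→0: ·
e22 propose(0,'x'): 0[coor,t=5,-]
e23 deliver 4→1: ·
e24 propose(0,'y'): 0[coor,t=6,-]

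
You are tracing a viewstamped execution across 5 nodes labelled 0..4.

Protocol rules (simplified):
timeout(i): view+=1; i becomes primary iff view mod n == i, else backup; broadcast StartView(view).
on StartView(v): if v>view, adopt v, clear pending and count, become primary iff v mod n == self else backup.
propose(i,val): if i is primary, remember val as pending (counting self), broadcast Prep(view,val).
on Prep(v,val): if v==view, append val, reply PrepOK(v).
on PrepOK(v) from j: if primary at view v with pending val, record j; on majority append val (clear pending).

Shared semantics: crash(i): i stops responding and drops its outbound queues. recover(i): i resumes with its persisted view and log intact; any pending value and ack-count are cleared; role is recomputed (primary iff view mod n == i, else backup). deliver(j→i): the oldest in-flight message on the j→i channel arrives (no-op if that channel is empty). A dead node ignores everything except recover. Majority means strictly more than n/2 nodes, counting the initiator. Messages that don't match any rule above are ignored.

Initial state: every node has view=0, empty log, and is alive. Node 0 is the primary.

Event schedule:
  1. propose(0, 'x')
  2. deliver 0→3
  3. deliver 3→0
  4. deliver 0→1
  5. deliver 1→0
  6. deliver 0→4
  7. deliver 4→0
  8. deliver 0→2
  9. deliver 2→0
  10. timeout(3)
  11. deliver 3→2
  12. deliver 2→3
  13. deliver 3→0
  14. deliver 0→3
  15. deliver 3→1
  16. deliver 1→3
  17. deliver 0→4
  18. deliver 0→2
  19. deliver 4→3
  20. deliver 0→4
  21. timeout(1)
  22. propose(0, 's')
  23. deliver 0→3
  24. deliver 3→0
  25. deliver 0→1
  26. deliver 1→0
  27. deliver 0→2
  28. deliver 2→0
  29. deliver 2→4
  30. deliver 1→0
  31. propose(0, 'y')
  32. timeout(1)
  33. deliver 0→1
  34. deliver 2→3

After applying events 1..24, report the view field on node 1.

e1 propose(0,'x'): ·
e2 deliver 0→3: 3[back,v=0,x]
e3 deliver 3→0: ·
e4 deliver 0→1: 1[back,v=0,x]
e5 deliver 1→0: 0[prim,v=0,x]
e6 deliver 0→4: 4[back,v=0,x]
e7 deliver 4→0: ·
e8 deliver 0→2: 2[back,v=0,x]
e9 deliver 2→0: ·
e10 timeout(3): 3[back,v=1,x]
e11 deliver 3→2: 2[back,v=1,x]
e12 deliver 2→3: ·
e13 deliver 3→0: 0[back,v=1,x]
e14 deliver 0→3: ·
e15 deliver 3→1: 1[prim,v=1,x]
e16 deliver 1→3: ·
e17 deliver 0→4: ·
e18 deliver 0→2: ·
e19 deliver 4→3: ·
e20 deliver 0→4: ·
e21 timeout(1): 1[back,v=2,x]
e22 propose(0,'s'): ·
e23 deliver 0→3: ·
e24 deliver 3→0: ·

2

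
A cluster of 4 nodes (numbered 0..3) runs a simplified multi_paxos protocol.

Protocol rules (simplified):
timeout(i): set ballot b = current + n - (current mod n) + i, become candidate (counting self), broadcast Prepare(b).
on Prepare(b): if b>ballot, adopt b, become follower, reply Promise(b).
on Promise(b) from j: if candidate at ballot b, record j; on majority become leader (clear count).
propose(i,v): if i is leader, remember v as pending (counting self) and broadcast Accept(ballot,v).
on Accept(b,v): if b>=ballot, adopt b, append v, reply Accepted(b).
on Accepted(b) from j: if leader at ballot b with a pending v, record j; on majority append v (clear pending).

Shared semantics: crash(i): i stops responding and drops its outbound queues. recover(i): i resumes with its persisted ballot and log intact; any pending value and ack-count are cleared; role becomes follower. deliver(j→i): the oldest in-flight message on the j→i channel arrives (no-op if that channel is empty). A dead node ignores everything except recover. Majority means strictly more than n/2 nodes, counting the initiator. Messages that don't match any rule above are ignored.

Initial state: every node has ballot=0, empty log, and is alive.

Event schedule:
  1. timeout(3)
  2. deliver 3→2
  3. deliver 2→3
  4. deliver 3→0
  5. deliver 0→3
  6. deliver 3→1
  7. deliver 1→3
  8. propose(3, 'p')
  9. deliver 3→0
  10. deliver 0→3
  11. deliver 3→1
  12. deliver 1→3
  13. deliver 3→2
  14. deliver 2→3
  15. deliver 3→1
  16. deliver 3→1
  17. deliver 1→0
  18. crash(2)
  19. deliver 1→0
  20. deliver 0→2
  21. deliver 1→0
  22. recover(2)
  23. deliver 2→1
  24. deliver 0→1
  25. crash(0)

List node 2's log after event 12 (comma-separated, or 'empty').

empty

step 1 timeout(3): 3={cand,b=7,log=-}
step 2 deliver 3→2: 2={foll,b=7,log=-}
step 3 deliver 2→3: —
step 4 deliver 3→0: 0={foll,b=7,log=-}
step 5 deliver 0→3: 3={lead,b=7,log=-}
step 6 deliver 3→1: 1={foll,b=7,log=-}
step 7 deliver 1→3: —
step 8 propose(3,'p'): —
step 9 deliver 3→0: 0={foll,b=7,log=p}
step 10 deliver 0→3: —
step 11 deliver 3→1: 1={foll,b=7,log=p}
step 12 deliver 1→3: 3={lead,b=7,log=p}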